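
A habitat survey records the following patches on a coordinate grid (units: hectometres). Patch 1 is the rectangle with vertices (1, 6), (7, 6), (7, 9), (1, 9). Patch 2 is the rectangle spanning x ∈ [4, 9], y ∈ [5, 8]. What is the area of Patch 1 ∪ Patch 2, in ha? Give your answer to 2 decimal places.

27.00

By inclusion–exclusion:
Individual areas: |Patch 1| = 18, |Patch 2| = 15.
|Patch 1∩Patch 2|: x∈[4,7], y∈[6,8] → 3·2 = 6.
|Patch 1 ∪ Patch 2| = 33 − 6 = 27.00.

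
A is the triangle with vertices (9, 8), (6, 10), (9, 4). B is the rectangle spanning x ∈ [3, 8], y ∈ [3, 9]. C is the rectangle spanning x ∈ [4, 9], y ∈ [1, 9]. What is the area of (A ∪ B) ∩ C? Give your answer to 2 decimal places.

|A ∪ B| = 33.8333.
|(A ∪ B) ∩ C| = 27.33.

27.33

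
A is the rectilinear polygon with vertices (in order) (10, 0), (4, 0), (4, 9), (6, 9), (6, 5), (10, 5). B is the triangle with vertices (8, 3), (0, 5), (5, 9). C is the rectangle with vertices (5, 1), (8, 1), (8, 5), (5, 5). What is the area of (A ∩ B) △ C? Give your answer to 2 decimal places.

|A ∩ B| = 11.6.
|(A ∩ B) ∩ C| = 3.875.
|(A ∩ B) △ C| = 11.6 + 12 − 7.75 = 15.85.

15.85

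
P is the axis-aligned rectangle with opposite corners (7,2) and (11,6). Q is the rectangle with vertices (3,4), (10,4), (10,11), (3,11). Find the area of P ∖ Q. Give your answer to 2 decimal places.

|P∩Q|: x∈[7,10], y∈[4,6] → 3·2 = 6.
|P| = 16.
|P ∖ Q| = |P| − |P∩Q| = 16 − 6 = 10.00.

10.00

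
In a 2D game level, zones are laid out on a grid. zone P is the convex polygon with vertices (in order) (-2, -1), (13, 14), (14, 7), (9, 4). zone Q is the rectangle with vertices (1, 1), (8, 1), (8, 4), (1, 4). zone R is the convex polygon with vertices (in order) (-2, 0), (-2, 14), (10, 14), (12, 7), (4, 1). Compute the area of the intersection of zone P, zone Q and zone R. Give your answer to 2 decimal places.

11.52

The intersection is the polygon with vertices (8,4), (6.462,2.846), (2.4,1), (1,1), (1,2), (3,4).
By the shoelace formula its area is 11.52.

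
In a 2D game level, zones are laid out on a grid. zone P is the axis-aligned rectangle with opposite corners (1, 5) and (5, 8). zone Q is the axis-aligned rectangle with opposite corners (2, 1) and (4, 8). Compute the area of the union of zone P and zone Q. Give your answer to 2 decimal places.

20.00

By inclusion–exclusion:
Individual areas: |zone P| = 12, |zone Q| = 14.
|zone P∩zone Q|: x∈[2,4], y∈[5,8] → 2·3 = 6.
|zone P ∪ zone Q| = 26 − 6 = 20.00.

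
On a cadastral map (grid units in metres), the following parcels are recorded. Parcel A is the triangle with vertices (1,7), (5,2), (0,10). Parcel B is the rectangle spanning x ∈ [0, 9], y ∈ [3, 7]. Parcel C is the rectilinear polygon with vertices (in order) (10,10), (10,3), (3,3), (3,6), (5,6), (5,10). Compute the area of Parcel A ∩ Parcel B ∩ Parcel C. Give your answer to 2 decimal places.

0.61

The intersection is the polygon with vertices (4.375,3), (4.2,3), (3,4.5), (3,5.2).
By the shoelace formula its area is 0.61.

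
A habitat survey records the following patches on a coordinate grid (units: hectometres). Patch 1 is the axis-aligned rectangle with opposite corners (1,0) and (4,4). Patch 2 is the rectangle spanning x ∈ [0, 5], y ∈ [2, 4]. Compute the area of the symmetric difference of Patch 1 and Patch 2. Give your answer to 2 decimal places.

|Patch 1∩Patch 2|: x∈[1,4], y∈[2,4] → 3·2 = 6.
|Patch 1 △ Patch 2| = |Patch 1| + |Patch 2| − 2·|Patch 1∩Patch 2| = 12 + 10 − 12 = 10.00.

10.00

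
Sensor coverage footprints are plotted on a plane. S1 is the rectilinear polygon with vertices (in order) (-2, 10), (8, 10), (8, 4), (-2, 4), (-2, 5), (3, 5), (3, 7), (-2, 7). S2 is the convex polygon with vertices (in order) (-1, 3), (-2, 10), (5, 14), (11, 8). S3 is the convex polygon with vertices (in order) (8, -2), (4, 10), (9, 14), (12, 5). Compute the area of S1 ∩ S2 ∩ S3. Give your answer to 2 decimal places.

The intersection is the polygon with vertices (8,6.75), (5.439,5.683), (4,10), (8,10).
By the shoelace formula its area is 12.80.

12.80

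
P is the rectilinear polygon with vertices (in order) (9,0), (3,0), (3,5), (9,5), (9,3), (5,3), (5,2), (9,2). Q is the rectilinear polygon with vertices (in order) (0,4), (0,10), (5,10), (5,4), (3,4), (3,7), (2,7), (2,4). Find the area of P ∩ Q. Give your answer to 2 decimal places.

2.00

The intersection is the polygon with vertices (3,5), (5,5), (5,4), (3,4).
By the shoelace formula its area is 2.00.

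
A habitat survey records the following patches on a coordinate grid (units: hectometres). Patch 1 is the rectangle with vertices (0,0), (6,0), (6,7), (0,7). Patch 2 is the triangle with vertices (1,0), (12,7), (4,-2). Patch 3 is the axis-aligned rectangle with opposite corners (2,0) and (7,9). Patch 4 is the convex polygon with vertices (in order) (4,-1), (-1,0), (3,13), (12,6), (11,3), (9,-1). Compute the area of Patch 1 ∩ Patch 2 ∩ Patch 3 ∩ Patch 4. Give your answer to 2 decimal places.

7.61

The intersection is the polygon with vertices (2,0), (2,0.636), (6,3.182), (6,0.25), (5.778,0).
By the shoelace formula its area is 7.61.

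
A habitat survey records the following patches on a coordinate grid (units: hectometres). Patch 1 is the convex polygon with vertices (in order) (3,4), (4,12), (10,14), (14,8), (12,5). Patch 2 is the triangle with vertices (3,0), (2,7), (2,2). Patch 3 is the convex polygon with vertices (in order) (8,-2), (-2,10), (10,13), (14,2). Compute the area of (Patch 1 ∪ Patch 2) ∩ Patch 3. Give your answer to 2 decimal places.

|Patch 1 ∪ Patch 2| = 79.
|(Patch 1 ∪ Patch 2) ∩ Patch 3| = 62.50.

62.50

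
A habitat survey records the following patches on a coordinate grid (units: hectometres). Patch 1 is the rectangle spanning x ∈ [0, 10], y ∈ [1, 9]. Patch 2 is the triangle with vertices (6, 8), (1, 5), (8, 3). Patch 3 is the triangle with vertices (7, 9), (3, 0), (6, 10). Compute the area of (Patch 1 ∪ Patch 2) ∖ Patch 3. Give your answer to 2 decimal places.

74.22

|Patch 1 ∪ Patch 2| = 80.
|(Patch 1 ∪ Patch 2) ∩ Patch 3| = 5.7778.
|(Patch 1 ∪ Patch 2) ∖ Patch 3| = 80 − 5.7778 = 74.22.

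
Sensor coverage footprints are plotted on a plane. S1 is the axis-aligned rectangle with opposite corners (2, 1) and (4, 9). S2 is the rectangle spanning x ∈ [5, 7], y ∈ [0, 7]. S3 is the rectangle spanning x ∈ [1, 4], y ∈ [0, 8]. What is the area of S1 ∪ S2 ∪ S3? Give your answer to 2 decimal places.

By inclusion–exclusion:
Individual areas: |S1| = 16, |S2| = 14, |S3| = 24.
|S1∩S2| = 0 (no overlap).
|S1∩S3|: x∈[2,4], y∈[1,8] → 2·7 = 14.
|S2∩S3| = 0 (no overlap).
|S1∩S2∩S3| = 0.
|S1 ∪ S2 ∪ S3| = 54 − 14 + 0 = 40.00.

40.00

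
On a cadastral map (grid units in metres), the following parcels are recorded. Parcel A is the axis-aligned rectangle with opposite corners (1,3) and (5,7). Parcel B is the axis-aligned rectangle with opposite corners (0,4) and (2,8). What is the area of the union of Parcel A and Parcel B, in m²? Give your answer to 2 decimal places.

By inclusion–exclusion:
Individual areas: |Parcel A| = 16, |Parcel B| = 8.
|Parcel A∩Parcel B|: x∈[1,2], y∈[4,7] → 1·3 = 3.
|Parcel A ∪ Parcel B| = 24 − 3 = 21.00.

21.00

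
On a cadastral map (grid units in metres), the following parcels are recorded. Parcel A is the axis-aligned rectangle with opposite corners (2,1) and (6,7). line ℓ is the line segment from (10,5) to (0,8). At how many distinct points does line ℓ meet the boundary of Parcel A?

2

The segment meets the boundary at (3.333,7), (6,6.2).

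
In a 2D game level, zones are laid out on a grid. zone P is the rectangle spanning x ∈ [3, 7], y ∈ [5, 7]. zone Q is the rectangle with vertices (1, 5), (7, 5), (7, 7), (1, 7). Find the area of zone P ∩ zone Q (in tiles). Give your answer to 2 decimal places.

8.00

|zone P∩zone Q|: x∈[3,7], y∈[5,7] → 4·2 = 8.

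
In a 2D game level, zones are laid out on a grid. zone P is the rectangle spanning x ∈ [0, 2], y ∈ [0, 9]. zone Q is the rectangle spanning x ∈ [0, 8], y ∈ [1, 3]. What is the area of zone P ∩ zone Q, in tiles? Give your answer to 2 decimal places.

4.00

|zone P∩zone Q|: x∈[0,2], y∈[1,3] → 2·2 = 4.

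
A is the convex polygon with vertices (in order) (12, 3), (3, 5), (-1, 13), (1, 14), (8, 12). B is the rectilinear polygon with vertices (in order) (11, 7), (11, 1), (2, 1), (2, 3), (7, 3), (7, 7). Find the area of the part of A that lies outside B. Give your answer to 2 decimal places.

63.35

|A| = 76, |A∩B| = 12.6528.
|A ∖ B| = |A| − |A∩B| = 76 − 12.6528 = 63.35.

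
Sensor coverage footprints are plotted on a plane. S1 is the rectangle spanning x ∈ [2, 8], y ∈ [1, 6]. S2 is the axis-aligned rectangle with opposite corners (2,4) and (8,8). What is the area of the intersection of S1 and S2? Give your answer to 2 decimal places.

|S1∩S2|: x∈[2,8], y∈[4,6] → 6·2 = 12.

12.00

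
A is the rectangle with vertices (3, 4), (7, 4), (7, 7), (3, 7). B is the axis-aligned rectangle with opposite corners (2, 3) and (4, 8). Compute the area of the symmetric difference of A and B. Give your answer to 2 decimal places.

16.00

|A∩B|: x∈[3,4], y∈[4,7] → 1·3 = 3.
|A △ B| = |A| + |B| − 2·|A∩B| = 12 + 10 − 6 = 16.00.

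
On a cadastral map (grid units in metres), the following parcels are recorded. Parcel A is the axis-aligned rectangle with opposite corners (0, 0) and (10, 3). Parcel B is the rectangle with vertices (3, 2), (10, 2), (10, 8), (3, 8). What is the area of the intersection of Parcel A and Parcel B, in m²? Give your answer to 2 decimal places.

|Parcel A∩Parcel B|: x∈[3,10], y∈[2,3] → 7·1 = 7.

7.00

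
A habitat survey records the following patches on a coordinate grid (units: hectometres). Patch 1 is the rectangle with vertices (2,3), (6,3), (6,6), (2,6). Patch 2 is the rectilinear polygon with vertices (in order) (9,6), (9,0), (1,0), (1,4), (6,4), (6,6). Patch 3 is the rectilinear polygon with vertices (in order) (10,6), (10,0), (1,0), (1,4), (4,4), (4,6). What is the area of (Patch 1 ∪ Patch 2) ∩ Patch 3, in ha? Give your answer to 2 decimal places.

The region (Patch 1 ∪ Patch 2) ∩ Patch 3 is the polygon with vertices (6,6), (9,6), (9,0), (1,0), (1,4), (2,4), (4,4), (4,6).
By the shoelace formula its area is 42.00.

42.00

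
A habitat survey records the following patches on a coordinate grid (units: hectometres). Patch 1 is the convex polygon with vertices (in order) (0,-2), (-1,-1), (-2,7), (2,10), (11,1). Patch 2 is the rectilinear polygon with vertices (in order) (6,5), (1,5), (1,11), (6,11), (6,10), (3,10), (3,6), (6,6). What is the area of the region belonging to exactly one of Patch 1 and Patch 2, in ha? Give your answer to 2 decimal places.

|Patch 1| = 87.5, |Patch 2| = 18, |Patch 1∩Patch 2| = 12.125.
|Patch 1 △ Patch 2| = |Patch 1| + |Patch 2| − 2·|Patch 1∩Patch 2| = 87.5 + 18 − 24.25 = 81.25.

81.25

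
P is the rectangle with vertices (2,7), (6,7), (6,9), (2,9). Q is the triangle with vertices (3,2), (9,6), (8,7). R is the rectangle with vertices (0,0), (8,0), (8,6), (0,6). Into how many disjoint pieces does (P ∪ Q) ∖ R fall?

(P ∪ Q) ∖ R splits into 2 disjoint pieces (area 8, area 1.3333).

2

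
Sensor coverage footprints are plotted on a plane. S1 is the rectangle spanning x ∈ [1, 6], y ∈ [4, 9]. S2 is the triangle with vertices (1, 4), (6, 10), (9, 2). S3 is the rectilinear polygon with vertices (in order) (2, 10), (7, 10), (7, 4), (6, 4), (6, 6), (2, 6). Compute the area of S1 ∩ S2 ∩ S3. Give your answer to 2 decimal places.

6.25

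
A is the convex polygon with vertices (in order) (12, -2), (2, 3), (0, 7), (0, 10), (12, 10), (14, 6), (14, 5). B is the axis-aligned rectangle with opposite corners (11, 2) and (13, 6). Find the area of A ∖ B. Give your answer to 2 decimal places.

110.00

|A| = 118, |A∩B| = 8.
|A ∖ B| = |A| − |A∩B| = 118 − 8 = 110.00.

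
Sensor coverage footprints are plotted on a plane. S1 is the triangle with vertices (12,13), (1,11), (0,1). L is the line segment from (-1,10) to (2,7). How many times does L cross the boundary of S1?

The segment meets the boundary at (0.727,8.273).

1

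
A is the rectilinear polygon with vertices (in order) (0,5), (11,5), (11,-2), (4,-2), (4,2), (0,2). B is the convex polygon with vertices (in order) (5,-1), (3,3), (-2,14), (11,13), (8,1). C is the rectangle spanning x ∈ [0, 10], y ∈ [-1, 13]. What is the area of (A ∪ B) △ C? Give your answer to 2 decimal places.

|A ∪ B| = 145.3409.
|(A ∪ B) ∩ C| = 121.4409.
|(A ∪ B) △ C| = 145.3409 + 140 − 242.8818 = 42.46.

42.46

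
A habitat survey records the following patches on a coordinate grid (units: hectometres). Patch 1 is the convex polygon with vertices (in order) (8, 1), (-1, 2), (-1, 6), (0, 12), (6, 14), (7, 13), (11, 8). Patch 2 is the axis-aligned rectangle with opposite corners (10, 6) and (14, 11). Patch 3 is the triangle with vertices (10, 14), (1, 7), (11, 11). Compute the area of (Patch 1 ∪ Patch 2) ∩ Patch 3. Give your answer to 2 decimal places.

10.49

|Patch 1 ∪ Patch 2| = 133.7321.
|(Patch 1 ∪ Patch 2) ∩ Patch 3| = 10.49.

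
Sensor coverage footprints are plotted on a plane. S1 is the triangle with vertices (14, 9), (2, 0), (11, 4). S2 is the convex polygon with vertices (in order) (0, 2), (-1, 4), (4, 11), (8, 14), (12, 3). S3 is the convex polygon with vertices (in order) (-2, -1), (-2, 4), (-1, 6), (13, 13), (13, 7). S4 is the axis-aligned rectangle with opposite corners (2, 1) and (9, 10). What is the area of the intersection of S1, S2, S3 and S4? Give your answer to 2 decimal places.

0.34

The intersection is the polygon with vertices (7.231,3.923), (9,5.25), (9,4.867).
By the shoelace formula its area is 0.34.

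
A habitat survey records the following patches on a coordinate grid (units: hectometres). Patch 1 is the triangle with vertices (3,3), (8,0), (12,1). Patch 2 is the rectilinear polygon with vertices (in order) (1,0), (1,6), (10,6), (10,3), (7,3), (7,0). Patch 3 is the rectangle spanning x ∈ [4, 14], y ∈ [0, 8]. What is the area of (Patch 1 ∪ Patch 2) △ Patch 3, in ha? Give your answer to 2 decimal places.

|Patch 1 ∪ Patch 2| = 50.4778.
|(Patch 1 ∪ Patch 2) ∩ Patch 3| = 32.4778.
|(Patch 1 ∪ Patch 2) △ Patch 3| = 50.4778 + 80 − 64.9556 = 65.52.

65.52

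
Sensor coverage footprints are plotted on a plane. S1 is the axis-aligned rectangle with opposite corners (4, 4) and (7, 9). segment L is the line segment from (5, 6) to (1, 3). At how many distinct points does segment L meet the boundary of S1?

The segment meets the boundary at (4,5.25).

1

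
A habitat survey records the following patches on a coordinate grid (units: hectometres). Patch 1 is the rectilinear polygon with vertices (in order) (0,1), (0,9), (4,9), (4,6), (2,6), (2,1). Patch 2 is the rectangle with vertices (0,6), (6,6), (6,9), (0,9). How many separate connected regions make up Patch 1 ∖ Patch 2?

1

Patch 1 ∖ Patch 2 is a single connected region.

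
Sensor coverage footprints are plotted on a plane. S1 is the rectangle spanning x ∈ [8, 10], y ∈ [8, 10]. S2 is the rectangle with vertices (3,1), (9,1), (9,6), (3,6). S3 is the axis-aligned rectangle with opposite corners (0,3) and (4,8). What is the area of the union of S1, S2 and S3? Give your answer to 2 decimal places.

51.00

By inclusion–exclusion:
Individual areas: |S1| = 4, |S2| = 30, |S3| = 20.
|S1∩S2| = 0 (no overlap).
|S1∩S3| = 0 (no overlap).
|S2∩S3|: x∈[3,4], y∈[3,6] → 1·3 = 3.
|S1∩S2∩S3| = 0.
|S1 ∪ S2 ∪ S3| = 54 − 3 + 0 = 51.00.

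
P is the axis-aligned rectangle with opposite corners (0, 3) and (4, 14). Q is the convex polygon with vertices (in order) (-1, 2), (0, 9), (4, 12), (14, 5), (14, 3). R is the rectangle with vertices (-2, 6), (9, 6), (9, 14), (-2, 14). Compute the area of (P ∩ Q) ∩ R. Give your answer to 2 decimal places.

The region (P ∩ Q) ∩ R is the polygon with vertices (0,9), (4,12), (4,6), (0,6).
By the shoelace formula its area is 18.00.

18.00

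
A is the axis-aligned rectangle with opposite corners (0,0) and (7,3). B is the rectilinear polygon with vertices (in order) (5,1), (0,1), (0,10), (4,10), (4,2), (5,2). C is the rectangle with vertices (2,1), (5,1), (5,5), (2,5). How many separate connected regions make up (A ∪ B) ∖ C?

(A ∪ B) ∖ C is a single connected region.

1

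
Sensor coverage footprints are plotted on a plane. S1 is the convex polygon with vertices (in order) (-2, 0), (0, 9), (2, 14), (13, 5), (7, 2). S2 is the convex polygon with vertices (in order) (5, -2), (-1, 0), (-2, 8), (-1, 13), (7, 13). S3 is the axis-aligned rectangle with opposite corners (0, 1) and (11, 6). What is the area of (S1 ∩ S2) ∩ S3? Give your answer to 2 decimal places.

27.70

The region (S1 ∩ S2) ∩ S3 is the polygon with vertices (5.489,1.664), (2.5,1), (0,1), (0,6), (6.067,6).
By the shoelace formula its area is 27.70.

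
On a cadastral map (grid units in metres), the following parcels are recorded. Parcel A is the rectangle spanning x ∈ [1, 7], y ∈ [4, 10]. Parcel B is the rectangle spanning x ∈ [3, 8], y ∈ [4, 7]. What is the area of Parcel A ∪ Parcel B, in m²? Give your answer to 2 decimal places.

By inclusion–exclusion:
Individual areas: |Parcel A| = 36, |Parcel B| = 15.
|Parcel A∩Parcel B|: x∈[3,7], y∈[4,7] → 4·3 = 12.
|Parcel A ∪ Parcel B| = 51 − 12 = 39.00.

39.00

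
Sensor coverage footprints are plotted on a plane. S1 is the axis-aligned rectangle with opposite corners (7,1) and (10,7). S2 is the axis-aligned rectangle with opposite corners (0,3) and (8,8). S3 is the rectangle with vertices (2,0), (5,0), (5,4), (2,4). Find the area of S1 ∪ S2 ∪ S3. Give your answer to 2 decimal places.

By inclusion–exclusion:
Individual areas: |S1| = 18, |S2| = 40, |S3| = 12.
|S1∩S2|: x∈[7,8], y∈[3,7] → 1·4 = 4.
|S1∩S3| = 0 (no overlap).
|S2∩S3|: x∈[2,5], y∈[3,4] → 3·1 = 3.
|S1∩S2∩S3| = 0.
|S1 ∪ S2 ∪ S3| = 70 − 7 + 0 = 63.00.

63.00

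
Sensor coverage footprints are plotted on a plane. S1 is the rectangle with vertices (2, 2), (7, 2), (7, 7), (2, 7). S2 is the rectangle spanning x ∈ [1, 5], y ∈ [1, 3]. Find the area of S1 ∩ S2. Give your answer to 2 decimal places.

3.00

|S1∩S2|: x∈[2,5], y∈[2,3] → 3·1 = 3.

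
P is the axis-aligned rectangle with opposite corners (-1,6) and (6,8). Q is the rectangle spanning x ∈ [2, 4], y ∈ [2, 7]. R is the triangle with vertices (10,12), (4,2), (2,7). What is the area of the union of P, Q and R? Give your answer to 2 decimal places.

By inclusion–exclusion:
Individual areas: |P| = 14, |Q| = 10, |R| = 25.
|P∩Q|: x∈[2,4], y∈[6,7] → 2·1 = 2.
|P∩R| = 7.
|Q∩R| = 5.
|P∩Q∩R| = 1.8.
|P ∪ Q ∪ R| = 49 − 14 + 1.8 = 36.80.

36.80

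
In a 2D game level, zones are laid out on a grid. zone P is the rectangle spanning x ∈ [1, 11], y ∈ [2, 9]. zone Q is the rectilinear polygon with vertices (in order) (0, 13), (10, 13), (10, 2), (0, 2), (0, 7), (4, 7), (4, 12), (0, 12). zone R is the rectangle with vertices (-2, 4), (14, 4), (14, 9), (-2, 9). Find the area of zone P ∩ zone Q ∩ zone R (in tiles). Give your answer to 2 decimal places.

The intersection is the polygon with vertices (10,4), (1,4), (1,7), (4,7), (4,9), (10,9).
By the shoelace formula its area is 39.00.

39.00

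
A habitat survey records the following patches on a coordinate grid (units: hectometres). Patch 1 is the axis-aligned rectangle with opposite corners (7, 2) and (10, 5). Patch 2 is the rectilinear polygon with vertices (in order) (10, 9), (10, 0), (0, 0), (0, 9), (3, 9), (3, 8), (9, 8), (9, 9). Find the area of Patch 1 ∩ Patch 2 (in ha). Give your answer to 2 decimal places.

The intersection is the polygon with vertices (10,2), (7,2), (7,5), (10,5).
By the shoelace formula its area is 9.00.

9.00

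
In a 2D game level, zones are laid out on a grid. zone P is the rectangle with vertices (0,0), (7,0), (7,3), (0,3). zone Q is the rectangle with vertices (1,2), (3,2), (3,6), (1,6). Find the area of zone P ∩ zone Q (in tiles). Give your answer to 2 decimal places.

|zone P∩zone Q|: x∈[1,3], y∈[2,3] → 2·1 = 2.

2.00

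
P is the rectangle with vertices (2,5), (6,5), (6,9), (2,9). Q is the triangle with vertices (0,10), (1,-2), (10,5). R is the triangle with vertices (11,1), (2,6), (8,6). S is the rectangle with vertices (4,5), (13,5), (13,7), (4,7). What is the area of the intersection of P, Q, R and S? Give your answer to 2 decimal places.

The intersection is the polygon with vertices (6,6), (6,5), (4,5), (4,6).
By the shoelace formula its area is 2.00.

2.00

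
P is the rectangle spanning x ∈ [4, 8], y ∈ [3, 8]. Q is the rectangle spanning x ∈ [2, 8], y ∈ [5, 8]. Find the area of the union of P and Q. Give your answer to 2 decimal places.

26.00

By inclusion–exclusion:
Individual areas: |P| = 20, |Q| = 18.
|P∩Q|: x∈[4,8], y∈[5,8] → 4·3 = 12.
|P ∪ Q| = 38 − 12 = 26.00.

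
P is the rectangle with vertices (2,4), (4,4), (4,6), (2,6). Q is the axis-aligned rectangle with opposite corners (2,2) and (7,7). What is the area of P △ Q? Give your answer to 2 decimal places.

21.00

|P∩Q|: x∈[2,4], y∈[4,6] → 2·2 = 4.
|P △ Q| = |P| + |Q| − 2·|P∩Q| = 4 + 25 − 8 = 21.00.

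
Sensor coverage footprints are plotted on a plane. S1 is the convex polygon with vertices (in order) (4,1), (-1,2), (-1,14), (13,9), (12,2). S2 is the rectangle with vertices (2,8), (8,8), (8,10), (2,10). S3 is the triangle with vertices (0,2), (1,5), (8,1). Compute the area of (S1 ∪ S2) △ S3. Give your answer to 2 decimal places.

124.14

|S1 ∪ S2| = 136.
|(S1 ∪ S2) ∩ S3| = 12.1795.
|(S1 ∪ S2) △ S3| = 136 + 12.5 − 24.359 = 124.14.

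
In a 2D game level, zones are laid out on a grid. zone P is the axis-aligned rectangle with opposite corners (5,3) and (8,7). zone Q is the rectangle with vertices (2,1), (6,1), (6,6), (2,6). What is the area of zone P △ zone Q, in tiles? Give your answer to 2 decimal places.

26.00

|zone P∩zone Q|: x∈[5,6], y∈[3,6] → 1·3 = 3.
|zone P △ zone Q| = |zone P| + |zone Q| − 2·|zone P∩zone Q| = 12 + 20 − 6 = 26.00.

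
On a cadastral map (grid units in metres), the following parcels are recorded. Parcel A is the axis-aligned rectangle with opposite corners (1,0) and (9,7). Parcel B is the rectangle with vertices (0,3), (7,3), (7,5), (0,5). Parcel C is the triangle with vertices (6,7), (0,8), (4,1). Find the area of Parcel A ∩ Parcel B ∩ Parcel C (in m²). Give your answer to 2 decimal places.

The intersection is the polygon with vertices (5.333,5), (4.667,3), (2.857,3), (1.714,5).
By the shoelace formula its area is 5.43.

5.43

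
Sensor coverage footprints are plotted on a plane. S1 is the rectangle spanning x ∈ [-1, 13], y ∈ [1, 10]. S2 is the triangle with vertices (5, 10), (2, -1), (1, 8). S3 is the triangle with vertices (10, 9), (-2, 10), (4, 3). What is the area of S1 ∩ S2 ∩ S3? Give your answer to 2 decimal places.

12.04

The intersection is the polygon with vertices (1,8), (4,9.5), (4.844,9.43), (3.31,3.805), (1.192,6.277).
By the shoelace formula its area is 12.04.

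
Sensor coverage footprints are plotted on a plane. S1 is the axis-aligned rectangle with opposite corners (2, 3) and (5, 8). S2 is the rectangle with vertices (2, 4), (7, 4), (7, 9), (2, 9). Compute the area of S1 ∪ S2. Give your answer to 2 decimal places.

By inclusion–exclusion:
Individual areas: |S1| = 15, |S2| = 25.
|S1∩S2|: x∈[2,5], y∈[4,8] → 3·4 = 12.
|S1 ∪ S2| = 40 − 12 = 28.00.

28.00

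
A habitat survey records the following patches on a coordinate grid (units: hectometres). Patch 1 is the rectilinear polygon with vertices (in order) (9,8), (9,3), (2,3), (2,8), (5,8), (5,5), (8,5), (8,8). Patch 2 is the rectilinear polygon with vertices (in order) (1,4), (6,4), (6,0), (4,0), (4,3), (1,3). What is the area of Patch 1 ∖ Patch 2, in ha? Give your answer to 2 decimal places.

|Patch 1| = 26, |Patch 1∩Patch 2| = 4.
|Patch 1 ∖ Patch 2| = |Patch 1| − |Patch 1∩Patch 2| = 26 − 4 = 22.00.

22.00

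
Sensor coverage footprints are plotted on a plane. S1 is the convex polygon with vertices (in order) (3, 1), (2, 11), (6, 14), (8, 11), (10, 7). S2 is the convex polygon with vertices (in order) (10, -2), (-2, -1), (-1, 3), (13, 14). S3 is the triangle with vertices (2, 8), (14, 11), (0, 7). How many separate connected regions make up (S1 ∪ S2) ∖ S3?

2

(S1 ∪ S2) ∖ S3 splits into 2 disjoint pieces (area 30.7304, area 114.2719).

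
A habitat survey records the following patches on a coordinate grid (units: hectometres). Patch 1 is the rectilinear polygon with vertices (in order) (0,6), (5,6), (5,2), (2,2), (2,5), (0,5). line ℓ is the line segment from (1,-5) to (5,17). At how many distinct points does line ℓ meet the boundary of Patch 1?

The segment meets the boundary at (3,6), (2.273,2).

2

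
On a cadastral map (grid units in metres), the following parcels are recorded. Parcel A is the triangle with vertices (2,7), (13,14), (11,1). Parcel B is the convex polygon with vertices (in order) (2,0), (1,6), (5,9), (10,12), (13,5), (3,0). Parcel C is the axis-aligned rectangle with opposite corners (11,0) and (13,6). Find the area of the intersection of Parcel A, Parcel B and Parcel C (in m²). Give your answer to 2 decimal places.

The intersection is the polygon with vertices (11.5,4.25), (11,4), (11,6), (11.769,6).
By the shoelace formula its area is 1.17.

1.17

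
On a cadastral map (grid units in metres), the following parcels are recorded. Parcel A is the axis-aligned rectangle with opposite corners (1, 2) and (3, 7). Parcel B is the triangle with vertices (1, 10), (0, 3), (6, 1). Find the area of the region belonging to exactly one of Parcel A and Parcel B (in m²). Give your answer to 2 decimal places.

|Parcel A| = 10, |Parcel B| = 22, |Parcel A∩Parcel B| = 9.2333.
|Parcel A △ Parcel B| = |Parcel A| + |Parcel B| − 2·|Parcel A∩Parcel B| = 10 + 22 − 18.4667 = 13.53.

13.53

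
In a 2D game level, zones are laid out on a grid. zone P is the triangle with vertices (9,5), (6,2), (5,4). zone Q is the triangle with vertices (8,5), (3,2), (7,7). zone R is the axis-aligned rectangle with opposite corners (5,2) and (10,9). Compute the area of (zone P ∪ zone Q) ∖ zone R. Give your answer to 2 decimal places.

|zone P ∪ zone Q| = 10.2088.
|(zone P ∪ zone Q) ∩ zone R| = 8.9088.
|(zone P ∪ zone Q) ∖ zone R| = 10.2088 − 8.9088 = 1.30.

1.30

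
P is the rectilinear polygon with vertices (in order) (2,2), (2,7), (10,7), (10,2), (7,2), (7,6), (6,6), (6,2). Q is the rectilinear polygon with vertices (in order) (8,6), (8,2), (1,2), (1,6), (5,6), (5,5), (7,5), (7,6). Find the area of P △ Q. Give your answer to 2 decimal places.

|P| = 36, |Q| = 26, |P∩Q| = 19.
|P △ Q| = |P| + |Q| − 2·|P∩Q| = 36 + 26 − 38 = 24.00.

24.00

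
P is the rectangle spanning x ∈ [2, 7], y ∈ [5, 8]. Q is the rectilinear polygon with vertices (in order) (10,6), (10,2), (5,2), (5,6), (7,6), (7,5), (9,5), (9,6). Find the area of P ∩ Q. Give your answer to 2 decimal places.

2.00

The intersection is the polygon with vertices (7,5), (5,5), (5,6), (7,6).
By the shoelace formula its area is 2.00.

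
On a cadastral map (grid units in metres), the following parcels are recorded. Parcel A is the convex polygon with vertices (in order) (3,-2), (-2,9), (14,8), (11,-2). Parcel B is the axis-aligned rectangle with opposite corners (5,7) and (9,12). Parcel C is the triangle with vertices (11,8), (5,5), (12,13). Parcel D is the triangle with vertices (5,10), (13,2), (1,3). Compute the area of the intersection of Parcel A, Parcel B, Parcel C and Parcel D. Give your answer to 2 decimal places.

0.42

The intersection is the polygon with vertices (6.75,7), (7.333,7.667), (8,7).
By the shoelace formula its area is 0.42.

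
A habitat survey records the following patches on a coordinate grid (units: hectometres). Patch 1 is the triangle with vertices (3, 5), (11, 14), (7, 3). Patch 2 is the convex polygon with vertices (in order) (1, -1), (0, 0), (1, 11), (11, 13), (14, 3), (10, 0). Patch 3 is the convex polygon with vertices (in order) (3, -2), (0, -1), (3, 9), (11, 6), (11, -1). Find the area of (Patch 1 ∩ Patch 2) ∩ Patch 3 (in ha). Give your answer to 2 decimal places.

The region (Patch 1 ∩ Patch 2) ∩ Patch 3 is the polygon with vertices (7,3), (3,5), (5.667,8), (8.44,6.96).
By the shoelace formula its area is 14.91.

14.91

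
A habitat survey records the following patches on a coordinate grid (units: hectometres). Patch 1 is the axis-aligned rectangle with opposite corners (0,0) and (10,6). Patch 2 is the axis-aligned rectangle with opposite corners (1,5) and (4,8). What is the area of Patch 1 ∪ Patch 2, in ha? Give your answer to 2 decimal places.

By inclusion–exclusion:
Individual areas: |Patch 1| = 60, |Patch 2| = 9.
|Patch 1∩Patch 2|: x∈[1,4], y∈[5,6] → 3·1 = 3.
|Patch 1 ∪ Patch 2| = 69 − 3 = 66.00.

66.00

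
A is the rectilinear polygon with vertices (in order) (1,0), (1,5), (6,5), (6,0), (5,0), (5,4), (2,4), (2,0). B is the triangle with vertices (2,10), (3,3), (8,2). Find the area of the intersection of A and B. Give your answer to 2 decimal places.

4.67

The intersection is the polygon with vertices (5.75,5), (6,4.667), (6,2.4), (5,2.6), (5,4), (2.857,4), (2.714,5).
By the shoelace formula its area is 4.67.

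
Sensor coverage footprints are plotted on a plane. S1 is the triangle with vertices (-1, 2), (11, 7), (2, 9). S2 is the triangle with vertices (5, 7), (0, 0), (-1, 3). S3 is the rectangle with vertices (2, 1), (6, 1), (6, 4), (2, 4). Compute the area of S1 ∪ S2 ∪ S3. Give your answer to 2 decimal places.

49.75

By inclusion–exclusion:
Individual areas: |S1| = 34.5, |S2| = 11, |S3| = 12.
|S1∩S2| = 6.9694.
|S1∩S3| = 0.675.
|S2∩S3| = 0.5143.
|S1∩S2∩S3| = 0.4113.
|S1 ∪ S2 ∪ S3| = 57.5 − 8.1587 + 0.4113 = 49.75.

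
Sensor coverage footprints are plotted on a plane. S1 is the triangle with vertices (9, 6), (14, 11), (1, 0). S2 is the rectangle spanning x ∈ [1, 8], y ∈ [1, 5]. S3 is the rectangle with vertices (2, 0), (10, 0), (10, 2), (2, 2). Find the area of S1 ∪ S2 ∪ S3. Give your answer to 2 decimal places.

41.15

By inclusion–exclusion:
Individual areas: |S1| = 5, |S2| = 28, |S3| = 16.
|S1∩S2| = 1.8182.
|S1∩S3| = 0.255.
|S2∩S3|: x∈[2,8], y∈[1,2] → 6·1 = 6.
|S1∩S2∩S3| = 0.2273.
|S1 ∪ S2 ∪ S3| = 49 − 8.0731 + 0.2273 = 41.15.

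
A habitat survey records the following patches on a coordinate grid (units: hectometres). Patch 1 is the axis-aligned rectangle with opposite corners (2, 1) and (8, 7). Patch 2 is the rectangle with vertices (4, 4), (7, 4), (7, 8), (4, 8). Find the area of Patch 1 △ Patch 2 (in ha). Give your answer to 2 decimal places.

|Patch 1∩Patch 2|: x∈[4,7], y∈[4,7] → 3·3 = 9.
|Patch 1 △ Patch 2| = |Patch 1| + |Patch 2| − 2·|Patch 1∩Patch 2| = 36 + 12 − 18 = 30.00.

30.00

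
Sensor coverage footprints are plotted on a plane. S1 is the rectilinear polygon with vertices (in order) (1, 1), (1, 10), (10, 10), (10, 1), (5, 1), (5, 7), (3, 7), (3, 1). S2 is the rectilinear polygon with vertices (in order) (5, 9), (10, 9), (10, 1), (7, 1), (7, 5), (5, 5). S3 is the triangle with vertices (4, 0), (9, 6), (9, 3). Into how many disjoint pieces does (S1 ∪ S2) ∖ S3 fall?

1

(S1 ∪ S2) ∖ S3 is a single connected region.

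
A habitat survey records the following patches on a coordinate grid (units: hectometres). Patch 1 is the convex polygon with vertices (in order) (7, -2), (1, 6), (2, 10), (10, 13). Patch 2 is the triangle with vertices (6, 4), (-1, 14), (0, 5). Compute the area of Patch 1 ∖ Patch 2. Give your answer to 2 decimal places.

|Patch 1| = 71.5, |Patch 1∩Patch 2| = 12.7544.
|Patch 1 ∖ Patch 2| = |Patch 1| − |Patch 1∩Patch 2| = 71.5 − 12.7544 = 58.75.

58.75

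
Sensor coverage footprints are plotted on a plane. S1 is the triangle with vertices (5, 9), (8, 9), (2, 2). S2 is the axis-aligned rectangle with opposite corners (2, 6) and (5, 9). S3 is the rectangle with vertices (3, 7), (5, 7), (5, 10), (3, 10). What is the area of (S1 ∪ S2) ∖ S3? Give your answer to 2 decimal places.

|S1 ∪ S2| = 17.5714.
|(S1 ∪ S2) ∩ S3| = 4.
|(S1 ∪ S2) ∖ S3| = 17.5714 − 4 = 13.57.

13.57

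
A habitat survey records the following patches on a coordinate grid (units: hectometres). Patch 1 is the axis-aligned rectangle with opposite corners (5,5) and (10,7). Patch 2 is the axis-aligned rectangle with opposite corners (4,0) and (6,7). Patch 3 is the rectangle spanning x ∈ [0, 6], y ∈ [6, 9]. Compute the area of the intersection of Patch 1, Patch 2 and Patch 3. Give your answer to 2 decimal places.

1.00

The intersection is the polygon with vertices (6,6), (5,6), (5,7), (6,7).
By the shoelace formula its area is 1.00.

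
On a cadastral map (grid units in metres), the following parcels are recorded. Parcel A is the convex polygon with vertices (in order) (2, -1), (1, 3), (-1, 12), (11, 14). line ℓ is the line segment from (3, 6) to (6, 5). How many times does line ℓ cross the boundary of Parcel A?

The segment meets the boundary at (5.667,5.111).

1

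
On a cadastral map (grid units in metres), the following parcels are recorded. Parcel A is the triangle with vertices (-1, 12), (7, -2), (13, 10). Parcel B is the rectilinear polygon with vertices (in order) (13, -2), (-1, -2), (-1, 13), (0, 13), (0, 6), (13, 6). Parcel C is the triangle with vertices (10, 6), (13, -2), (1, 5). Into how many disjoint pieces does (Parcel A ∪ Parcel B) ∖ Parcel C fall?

1

(Parcel A ∪ Parcel B) ∖ Parcel C is a single connected region.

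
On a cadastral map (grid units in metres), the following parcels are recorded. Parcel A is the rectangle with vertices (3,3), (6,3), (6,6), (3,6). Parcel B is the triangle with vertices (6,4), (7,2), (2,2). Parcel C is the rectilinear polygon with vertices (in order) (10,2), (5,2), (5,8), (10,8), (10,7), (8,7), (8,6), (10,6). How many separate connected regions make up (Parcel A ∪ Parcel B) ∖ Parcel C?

(Parcel A ∪ Parcel B) ∖ Parcel C is a single connected region.

1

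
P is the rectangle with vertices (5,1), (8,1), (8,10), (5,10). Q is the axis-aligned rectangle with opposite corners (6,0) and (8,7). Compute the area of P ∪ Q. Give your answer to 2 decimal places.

29.00

By inclusion–exclusion:
Individual areas: |P| = 27, |Q| = 14.
|P∩Q|: x∈[6,8], y∈[1,7] → 2·6 = 12.
|P ∪ Q| = 41 − 12 = 29.00.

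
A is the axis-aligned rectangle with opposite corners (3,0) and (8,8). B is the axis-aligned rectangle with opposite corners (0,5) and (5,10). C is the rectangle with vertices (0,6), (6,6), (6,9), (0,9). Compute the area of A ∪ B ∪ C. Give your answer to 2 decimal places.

By inclusion–exclusion:
Individual areas: |A| = 40, |B| = 25, |C| = 18.
|A∩B|: x∈[3,5], y∈[5,8] → 2·3 = 6.
|A∩C|: x∈[3,6], y∈[6,8] → 3·2 = 6.
|B∩C|: x∈[0,5], y∈[6,9] → 5·3 = 15.
|A∩B∩C| = 4.
|A ∪ B ∪ C| = 83 − 27 + 4 = 60.00.

60.00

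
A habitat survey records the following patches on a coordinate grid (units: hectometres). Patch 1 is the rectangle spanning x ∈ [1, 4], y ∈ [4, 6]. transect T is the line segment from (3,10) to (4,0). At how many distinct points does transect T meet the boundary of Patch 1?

The segment meets the boundary at (3.6,4), (3.4,6).

2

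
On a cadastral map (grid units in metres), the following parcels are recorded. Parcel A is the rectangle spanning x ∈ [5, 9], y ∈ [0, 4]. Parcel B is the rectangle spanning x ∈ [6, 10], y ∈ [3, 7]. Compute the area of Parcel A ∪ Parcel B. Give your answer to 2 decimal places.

By inclusion–exclusion:
Individual areas: |Parcel A| = 16, |Parcel B| = 16.
|Parcel A∩Parcel B|: x∈[6,9], y∈[3,4] → 3·1 = 3.
|Parcel A ∪ Parcel B| = 32 − 3 = 29.00.

29.00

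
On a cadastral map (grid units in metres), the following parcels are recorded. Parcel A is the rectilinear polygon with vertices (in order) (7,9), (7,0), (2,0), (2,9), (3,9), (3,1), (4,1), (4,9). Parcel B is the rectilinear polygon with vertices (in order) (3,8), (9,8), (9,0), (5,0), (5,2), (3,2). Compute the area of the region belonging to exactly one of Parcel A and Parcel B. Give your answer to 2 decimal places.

|Parcel A| = 37, |Parcel B| = 44, |Parcel A∩Parcel B| = 22.
|Parcel A △ Parcel B| = |Parcel A| + |Parcel B| − 2·|Parcel A∩Parcel B| = 37 + 44 − 44 = 37.00.

37.00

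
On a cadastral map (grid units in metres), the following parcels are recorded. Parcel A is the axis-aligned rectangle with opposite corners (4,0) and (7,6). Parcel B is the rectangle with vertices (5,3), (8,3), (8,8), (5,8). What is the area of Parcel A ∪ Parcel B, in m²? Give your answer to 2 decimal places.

By inclusion–exclusion:
Individual areas: |Parcel A| = 18, |Parcel B| = 15.
|Parcel A∩Parcel B|: x∈[5,7], y∈[3,6] → 2·3 = 6.
|Parcel A ∪ Parcel B| = 33 − 6 = 27.00.

27.00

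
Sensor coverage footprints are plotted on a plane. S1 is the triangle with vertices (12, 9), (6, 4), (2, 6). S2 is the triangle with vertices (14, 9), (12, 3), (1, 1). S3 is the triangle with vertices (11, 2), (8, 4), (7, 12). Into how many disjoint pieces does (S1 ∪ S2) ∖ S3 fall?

(S1 ∪ S2) ∖ S3 splits into 3 disjoint pieces (area 23.2857, area 13.4599, area 2.5786).

3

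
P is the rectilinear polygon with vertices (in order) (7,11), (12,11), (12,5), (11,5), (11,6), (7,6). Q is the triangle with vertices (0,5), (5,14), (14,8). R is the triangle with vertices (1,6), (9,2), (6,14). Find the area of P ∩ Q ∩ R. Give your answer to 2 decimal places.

The intersection is the polygon with vertices (7,6.5), (7,10), (7.83,6.678).
By the shoelace formula its area is 1.45.

1.45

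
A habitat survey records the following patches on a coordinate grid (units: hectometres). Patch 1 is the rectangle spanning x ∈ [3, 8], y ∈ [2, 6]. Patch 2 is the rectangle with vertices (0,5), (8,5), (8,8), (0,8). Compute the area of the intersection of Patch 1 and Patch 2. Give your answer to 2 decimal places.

|Patch 1∩Patch 2|: x∈[3,8], y∈[5,6] → 5·1 = 5.

5.00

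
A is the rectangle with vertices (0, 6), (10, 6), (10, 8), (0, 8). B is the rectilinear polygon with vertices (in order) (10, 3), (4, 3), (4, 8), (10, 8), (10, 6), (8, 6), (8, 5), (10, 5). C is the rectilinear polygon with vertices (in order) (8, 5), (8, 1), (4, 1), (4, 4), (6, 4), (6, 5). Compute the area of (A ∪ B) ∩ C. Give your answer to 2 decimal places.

6.00

The region (A ∪ B) ∩ C is the polygon with vertices (4,3), (4,4), (6,4), (6,5), (8,5), (8,3).
By the shoelace formula its area is 6.00.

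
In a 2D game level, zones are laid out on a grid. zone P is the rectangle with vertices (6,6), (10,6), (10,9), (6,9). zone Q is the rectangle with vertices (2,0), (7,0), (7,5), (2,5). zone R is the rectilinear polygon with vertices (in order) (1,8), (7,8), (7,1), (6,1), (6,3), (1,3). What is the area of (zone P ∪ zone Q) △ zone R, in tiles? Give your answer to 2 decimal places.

|zone P ∪ zone Q| = 37.
|(zone P ∪ zone Q) ∩ zone R| = 14.
|(zone P ∪ zone Q) △ zone R| = 37 + 32 − 28 = 41.00.

41.00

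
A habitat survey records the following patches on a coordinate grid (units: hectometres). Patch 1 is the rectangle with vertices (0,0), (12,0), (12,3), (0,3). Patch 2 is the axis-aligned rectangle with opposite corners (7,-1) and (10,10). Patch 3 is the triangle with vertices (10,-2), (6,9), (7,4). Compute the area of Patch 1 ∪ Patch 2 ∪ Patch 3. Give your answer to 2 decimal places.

61.19

By inclusion–exclusion:
Individual areas: |Patch 1| = 36, |Patch 2| = 33, |Patch 3| = 4.5.
|Patch 1∩Patch 2|: x∈[7,10], y∈[0,3] → 3·3 = 9.
|Patch 1∩Patch 3| = 1.4318.
|Patch 2∩Patch 3| = 3.3068.
|Patch 1∩Patch 2∩Patch 3| = 1.4318.
|Patch 1 ∪ Patch 2 ∪ Patch 3| = 73.5 − 13.7386 + 1.4318 = 61.19.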